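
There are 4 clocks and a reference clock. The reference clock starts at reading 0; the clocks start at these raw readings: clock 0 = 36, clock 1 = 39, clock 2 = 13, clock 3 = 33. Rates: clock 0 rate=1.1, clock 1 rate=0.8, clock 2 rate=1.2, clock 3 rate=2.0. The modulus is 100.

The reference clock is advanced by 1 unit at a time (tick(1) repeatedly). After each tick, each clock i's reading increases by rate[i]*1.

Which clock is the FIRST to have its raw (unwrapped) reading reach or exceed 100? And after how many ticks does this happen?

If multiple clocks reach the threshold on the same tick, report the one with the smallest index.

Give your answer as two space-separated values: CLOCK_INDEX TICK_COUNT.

Answer: 3 34

Derivation:
clock 0: start=36, rate=1.1, needs 100-36 = 64; ticks = ceil(64/1.1) = ceil(58.1818) = 59; reading at tick 59 = 36 + 1.1*59 = 100.9000
clock 1: start=39, rate=0.8, needs 100-39 = 61; ticks = ceil(61/0.8) = ceil(76.2500) = 77; reading at tick 77 = 39 + 0.8*77 = 100.6000
clock 2: start=13, rate=1.2, needs 100-13 = 87; ticks = ceil(87/1.2) = ceil(72.5000) = 73; reading at tick 73 = 13 + 1.2*73 = 100.6000
clock 3: start=33, rate=2.0, needs 100-33 = 67; ticks = ceil(67/2.0) = ceil(33.5000) = 34; reading at tick 34 = 33 + 2.0*34 = 101.0000
Minimum tick count = 34; winners = [3]; smallest index = 3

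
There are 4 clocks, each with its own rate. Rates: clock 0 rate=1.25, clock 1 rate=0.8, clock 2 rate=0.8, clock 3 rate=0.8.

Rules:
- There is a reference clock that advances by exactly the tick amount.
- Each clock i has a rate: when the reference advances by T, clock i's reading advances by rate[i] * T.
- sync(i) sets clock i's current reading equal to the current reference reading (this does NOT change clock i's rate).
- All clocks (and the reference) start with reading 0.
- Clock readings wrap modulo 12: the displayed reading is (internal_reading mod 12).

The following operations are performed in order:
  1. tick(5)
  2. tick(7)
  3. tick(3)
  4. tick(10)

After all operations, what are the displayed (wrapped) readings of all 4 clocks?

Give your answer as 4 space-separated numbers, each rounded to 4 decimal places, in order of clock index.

Answer: 7.2500 8.0000 8.0000 8.0000

Derivation:
After op 1 tick(5): ref=5.0000 raw=[6.2500 4.0000 4.0000 4.0000]
After op 2 tick(7): ref=12.0000 raw=[15.0000 9.6000 9.6000 9.6000]
After op 3 tick(3): ref=15.0000 raw=[18.7500 12.0000 12.0000 12.0000]
After op 4 tick(10): ref=25.0000 raw=[31.2500 20.0000 20.0000 20.0000]
Wrap final raw readings (mod 12): 31.2500 mod 12 = 7.2500; 20.0000 mod 12 = 8.0000; 20.0000 mod 12 = 8.0000; 20.0000 mod 12 = 8.0000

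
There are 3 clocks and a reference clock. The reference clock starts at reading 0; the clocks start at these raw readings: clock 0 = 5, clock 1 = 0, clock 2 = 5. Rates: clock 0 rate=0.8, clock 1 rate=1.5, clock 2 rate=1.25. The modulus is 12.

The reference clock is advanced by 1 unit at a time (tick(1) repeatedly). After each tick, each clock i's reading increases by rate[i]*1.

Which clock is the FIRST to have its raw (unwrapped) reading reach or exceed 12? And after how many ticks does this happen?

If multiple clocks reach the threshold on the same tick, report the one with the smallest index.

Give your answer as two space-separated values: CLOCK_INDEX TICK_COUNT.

Answer: 2 6

Derivation:
clock 0: start=5, rate=0.8, needs 12-5 = 7; ticks = ceil(7/0.8) = ceil(8.7500) = 9; reading at tick 9 = 5 + 0.8*9 = 12.2000
clock 1: start=0, rate=1.5, needs 12-0 = 12; ticks = ceil(12/1.5) = ceil(8.0000) = 8; reading at tick 8 = 0 + 1.5*8 = 12.0000
clock 2: start=5, rate=1.25, needs 12-5 = 7; ticks = ceil(7/1.25) = ceil(5.6000) = 6; reading at tick 6 = 5 + 1.25*6 = 12.5000
Minimum tick count = 6; winners = [2]; smallest index = 2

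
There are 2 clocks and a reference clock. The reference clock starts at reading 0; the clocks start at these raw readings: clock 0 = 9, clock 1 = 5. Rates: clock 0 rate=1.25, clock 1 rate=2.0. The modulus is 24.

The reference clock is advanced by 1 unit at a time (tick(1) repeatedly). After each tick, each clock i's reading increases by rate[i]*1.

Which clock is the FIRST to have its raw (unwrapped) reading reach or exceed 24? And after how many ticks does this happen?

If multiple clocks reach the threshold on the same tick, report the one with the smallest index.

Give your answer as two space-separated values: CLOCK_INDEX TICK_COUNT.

clock 0: start=9, rate=1.25, needs 24-9 = 15; ticks = ceil(15/1.25) = ceil(12.0000) = 12; reading at tick 12 = 9 + 1.25*12 = 24.0000
clock 1: start=5, rate=2.0, needs 24-5 = 19; ticks = ceil(19/2.0) = ceil(9.5000) = 10; reading at tick 10 = 5 + 2.0*10 = 25.0000
Minimum tick count = 10; winners = [1]; smallest index = 1

Answer: 1 10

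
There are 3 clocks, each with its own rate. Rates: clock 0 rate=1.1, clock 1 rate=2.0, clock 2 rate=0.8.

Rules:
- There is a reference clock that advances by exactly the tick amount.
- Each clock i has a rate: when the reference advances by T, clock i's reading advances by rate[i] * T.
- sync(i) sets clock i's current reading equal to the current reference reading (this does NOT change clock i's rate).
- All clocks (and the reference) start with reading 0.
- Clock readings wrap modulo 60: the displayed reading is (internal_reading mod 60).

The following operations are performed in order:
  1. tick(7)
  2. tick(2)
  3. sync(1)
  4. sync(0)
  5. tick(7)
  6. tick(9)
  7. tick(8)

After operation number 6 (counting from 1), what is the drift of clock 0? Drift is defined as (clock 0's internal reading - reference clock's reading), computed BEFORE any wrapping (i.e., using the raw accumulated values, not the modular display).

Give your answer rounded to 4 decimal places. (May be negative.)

After op 1 tick(7): ref=7.0000 raw=[7.7000 14.0000 5.6000]
After op 2 tick(2): ref=9.0000 raw=[9.9000 18.0000 7.2000]
After op 3 sync(1): ref=9.0000 raw=[9.9000 9.0000 7.2000]
After op 4 sync(0): ref=9.0000 raw=[9.0000 9.0000 7.2000]
After op 5 tick(7): ref=16.0000 raw=[16.7000 23.0000 12.8000]
After op 6 tick(9): ref=25.0000 raw=[26.6000 41.0000 20.0000]
Drift of clock 0 after op 6: 26.6000 - 25.0000 = 1.6000

Answer: 1.6000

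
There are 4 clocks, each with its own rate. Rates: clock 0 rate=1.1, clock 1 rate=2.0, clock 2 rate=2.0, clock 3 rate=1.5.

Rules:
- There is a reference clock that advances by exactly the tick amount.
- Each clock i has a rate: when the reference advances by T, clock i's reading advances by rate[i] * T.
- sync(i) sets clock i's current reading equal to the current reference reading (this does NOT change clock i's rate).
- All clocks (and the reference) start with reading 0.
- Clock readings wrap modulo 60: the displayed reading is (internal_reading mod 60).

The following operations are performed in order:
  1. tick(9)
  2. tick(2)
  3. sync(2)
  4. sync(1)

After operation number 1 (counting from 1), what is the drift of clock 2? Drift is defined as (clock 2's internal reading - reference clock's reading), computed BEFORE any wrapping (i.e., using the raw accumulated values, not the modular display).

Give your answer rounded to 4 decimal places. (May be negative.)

After op 1 tick(9): ref=9.0000 raw=[9.9000 18.0000 18.0000 13.5000]
Drift of clock 2 after op 1: 18.0000 - 9.0000 = 9.0000

Answer: 9.0000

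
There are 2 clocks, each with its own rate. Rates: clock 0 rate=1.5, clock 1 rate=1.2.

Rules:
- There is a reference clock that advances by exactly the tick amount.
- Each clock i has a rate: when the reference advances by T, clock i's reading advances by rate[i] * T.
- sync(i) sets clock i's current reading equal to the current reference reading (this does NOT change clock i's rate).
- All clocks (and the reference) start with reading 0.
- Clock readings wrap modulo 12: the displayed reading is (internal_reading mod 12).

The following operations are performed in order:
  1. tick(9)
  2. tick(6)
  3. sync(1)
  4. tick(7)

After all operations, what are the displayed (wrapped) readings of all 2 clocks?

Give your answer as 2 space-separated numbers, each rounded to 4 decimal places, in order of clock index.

After op 1 tick(9): ref=9.0000 raw=[13.5000 10.8000]
After op 2 tick(6): ref=15.0000 raw=[22.5000 18.0000]
After op 3 sync(1): ref=15.0000 raw=[22.5000 15.0000]
After op 4 tick(7): ref=22.0000 raw=[33.0000 23.4000]
Wrap final raw readings (mod 12): 33.0000 mod 12 = 9.0000; 23.4000 mod 12 = 11.4000

Answer: 9.0000 11.4000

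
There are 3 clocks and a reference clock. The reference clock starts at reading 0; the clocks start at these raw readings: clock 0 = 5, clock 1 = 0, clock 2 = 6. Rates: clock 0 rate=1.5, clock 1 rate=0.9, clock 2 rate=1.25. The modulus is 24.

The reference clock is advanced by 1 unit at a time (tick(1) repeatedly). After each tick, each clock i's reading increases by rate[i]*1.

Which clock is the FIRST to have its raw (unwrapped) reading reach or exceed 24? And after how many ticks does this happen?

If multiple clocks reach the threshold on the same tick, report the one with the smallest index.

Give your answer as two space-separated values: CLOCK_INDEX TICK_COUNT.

Answer: 0 13

Derivation:
clock 0: start=5, rate=1.5, needs 24-5 = 19; ticks = ceil(19/1.5) = ceil(12.6667) = 13; reading at tick 13 = 5 + 1.5*13 = 24.5000
clock 1: start=0, rate=0.9, needs 24-0 = 24; ticks = ceil(24/0.9) = ceil(26.6667) = 27; reading at tick 27 = 0 + 0.9*27 = 24.3000
clock 2: start=6, rate=1.25, needs 24-6 = 18; ticks = ceil(18/1.25) = ceil(14.4000) = 15; reading at tick 15 = 6 + 1.25*15 = 24.7500
Minimum tick count = 13; winners = [0]; smallest index = 0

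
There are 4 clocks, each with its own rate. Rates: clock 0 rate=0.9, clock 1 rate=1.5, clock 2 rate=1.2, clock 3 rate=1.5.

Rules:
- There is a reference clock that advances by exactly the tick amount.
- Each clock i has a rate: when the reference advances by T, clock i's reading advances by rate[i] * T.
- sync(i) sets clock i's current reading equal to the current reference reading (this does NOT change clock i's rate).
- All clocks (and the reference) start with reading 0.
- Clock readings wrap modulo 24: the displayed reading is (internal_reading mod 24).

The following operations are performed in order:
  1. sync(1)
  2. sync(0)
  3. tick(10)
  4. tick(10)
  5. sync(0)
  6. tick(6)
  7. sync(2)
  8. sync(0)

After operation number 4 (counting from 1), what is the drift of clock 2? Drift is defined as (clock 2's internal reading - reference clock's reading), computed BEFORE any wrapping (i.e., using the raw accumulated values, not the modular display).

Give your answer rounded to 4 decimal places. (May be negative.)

Answer: 4.0000

Derivation:
After op 1 sync(1): ref=0.0000 raw=[0.0000 0.0000 0.0000 0.0000]
After op 2 sync(0): ref=0.0000 raw=[0.0000 0.0000 0.0000 0.0000]
After op 3 tick(10): ref=10.0000 raw=[9.0000 15.0000 12.0000 15.0000]
After op 4 tick(10): ref=20.0000 raw=[18.0000 30.0000 24.0000 30.0000]
Drift of clock 2 after op 4: 24.0000 - 20.0000 = 4.0000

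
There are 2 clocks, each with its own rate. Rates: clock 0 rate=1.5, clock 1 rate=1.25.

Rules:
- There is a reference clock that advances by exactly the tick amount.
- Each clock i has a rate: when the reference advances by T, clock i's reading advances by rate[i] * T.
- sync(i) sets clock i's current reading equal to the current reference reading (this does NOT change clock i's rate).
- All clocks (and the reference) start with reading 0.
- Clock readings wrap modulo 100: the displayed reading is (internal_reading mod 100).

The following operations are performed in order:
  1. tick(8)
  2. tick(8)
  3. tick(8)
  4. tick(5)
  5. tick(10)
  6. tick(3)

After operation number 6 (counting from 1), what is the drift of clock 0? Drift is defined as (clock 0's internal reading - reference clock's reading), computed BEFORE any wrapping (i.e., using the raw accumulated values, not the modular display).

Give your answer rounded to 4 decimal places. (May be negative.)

After op 1 tick(8): ref=8.0000 raw=[12.0000 10.0000]
After op 2 tick(8): ref=16.0000 raw=[24.0000 20.0000]
After op 3 tick(8): ref=24.0000 raw=[36.0000 30.0000]
After op 4 tick(5): ref=29.0000 raw=[43.5000 36.2500]
After op 5 tick(10): ref=39.0000 raw=[58.5000 48.7500]
After op 6 tick(3): ref=42.0000 raw=[63.0000 52.5000]
Drift of clock 0 after op 6: 63.0000 - 42.0000 = 21.0000

Answer: 21.0000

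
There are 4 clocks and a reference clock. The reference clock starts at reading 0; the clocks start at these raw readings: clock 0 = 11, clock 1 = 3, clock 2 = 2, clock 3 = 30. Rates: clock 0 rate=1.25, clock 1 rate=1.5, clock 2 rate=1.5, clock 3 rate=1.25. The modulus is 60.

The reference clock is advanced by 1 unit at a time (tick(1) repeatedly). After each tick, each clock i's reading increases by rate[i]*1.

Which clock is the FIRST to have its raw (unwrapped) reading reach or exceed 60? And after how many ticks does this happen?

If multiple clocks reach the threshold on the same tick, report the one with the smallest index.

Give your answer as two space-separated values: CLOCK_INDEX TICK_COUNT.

Answer: 3 24

Derivation:
clock 0: start=11, rate=1.25, needs 60-11 = 49; ticks = ceil(49/1.25) = ceil(39.2000) = 40; reading at tick 40 = 11 + 1.25*40 = 61.0000
clock 1: start=3, rate=1.5, needs 60-3 = 57; ticks = ceil(57/1.5) = ceil(38.0000) = 38; reading at tick 38 = 3 + 1.5*38 = 60.0000
clock 2: start=2, rate=1.5, needs 60-2 = 58; ticks = ceil(58/1.5) = ceil(38.6667) = 39; reading at tick 39 = 2 + 1.5*39 = 60.5000
clock 3: start=30, rate=1.25, needs 60-30 = 30; ticks = ceil(30/1.25) = ceil(24.0000) = 24; reading at tick 24 = 30 + 1.25*24 = 60.0000
Minimum tick count = 24; winners = [3]; smallest index = 3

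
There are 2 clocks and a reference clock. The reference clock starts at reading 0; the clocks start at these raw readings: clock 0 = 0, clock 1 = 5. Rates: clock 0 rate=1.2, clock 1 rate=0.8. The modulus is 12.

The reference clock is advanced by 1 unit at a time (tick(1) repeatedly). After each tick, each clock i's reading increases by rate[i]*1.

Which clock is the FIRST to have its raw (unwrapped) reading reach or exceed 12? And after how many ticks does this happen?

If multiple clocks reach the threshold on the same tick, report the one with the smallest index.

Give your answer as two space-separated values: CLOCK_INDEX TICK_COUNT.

Answer: 1 9

Derivation:
clock 0: start=0, rate=1.2, needs 12-0 = 12; ticks = ceil(12/1.2) = ceil(10.0000) = 10; reading at tick 10 = 0 + 1.2*10 = 12.0000
clock 1: start=5, rate=0.8, needs 12-5 = 7; ticks = ceil(7/0.8) = ceil(8.7500) = 9; reading at tick 9 = 5 + 0.8*9 = 12.2000
Minimum tick count = 9; winners = [1]; smallest index = 1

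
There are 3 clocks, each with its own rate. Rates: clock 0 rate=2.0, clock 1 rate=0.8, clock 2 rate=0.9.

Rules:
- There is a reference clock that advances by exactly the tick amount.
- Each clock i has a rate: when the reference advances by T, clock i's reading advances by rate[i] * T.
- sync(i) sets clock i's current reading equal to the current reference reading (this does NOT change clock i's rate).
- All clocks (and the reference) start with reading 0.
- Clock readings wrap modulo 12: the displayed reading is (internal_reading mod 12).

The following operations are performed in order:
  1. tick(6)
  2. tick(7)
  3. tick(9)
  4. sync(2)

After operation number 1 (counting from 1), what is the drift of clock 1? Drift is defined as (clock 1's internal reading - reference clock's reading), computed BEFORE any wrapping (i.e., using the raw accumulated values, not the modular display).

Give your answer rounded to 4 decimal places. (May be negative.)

After op 1 tick(6): ref=6.0000 raw=[12.0000 4.8000 5.4000]
Drift of clock 1 after op 1: 4.8000 - 6.0000 = -1.2000

Answer: -1.2000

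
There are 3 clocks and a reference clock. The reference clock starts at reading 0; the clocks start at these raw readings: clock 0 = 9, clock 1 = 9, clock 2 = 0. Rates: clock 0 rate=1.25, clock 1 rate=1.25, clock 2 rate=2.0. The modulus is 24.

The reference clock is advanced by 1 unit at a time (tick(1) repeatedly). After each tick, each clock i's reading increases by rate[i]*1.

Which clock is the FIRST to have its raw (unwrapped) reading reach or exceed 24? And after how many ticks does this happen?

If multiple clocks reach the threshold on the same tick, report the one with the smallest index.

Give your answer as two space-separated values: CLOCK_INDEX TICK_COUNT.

clock 0: start=9, rate=1.25, needs 24-9 = 15; ticks = ceil(15/1.25) = ceil(12.0000) = 12; reading at tick 12 = 9 + 1.25*12 = 24.0000
clock 1: start=9, rate=1.25, needs 24-9 = 15; ticks = ceil(15/1.25) = ceil(12.0000) = 12; reading at tick 12 = 9 + 1.25*12 = 24.0000
clock 2: start=0, rate=2.0, needs 24-0 = 24; ticks = ceil(24/2.0) = ceil(12.0000) = 12; reading at tick 12 = 0 + 2.0*12 = 24.0000
Minimum tick count = 12; winners = [0, 1, 2]; smallest index = 0

Answer: 0 12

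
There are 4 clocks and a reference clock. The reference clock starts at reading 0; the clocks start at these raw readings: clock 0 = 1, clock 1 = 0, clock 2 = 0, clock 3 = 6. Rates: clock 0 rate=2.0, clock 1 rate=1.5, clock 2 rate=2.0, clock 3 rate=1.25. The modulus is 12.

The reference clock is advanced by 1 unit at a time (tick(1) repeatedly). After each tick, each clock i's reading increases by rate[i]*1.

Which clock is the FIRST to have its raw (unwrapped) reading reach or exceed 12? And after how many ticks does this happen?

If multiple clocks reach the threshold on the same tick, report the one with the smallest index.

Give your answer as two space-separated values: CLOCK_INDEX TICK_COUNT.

clock 0: start=1, rate=2.0, needs 12-1 = 11; ticks = ceil(11/2.0) = ceil(5.5000) = 6; reading at tick 6 = 1 + 2.0*6 = 13.0000
clock 1: start=0, rate=1.5, needs 12-0 = 12; ticks = ceil(12/1.5) = ceil(8.0000) = 8; reading at tick 8 = 0 + 1.5*8 = 12.0000
clock 2: start=0, rate=2.0, needs 12-0 = 12; ticks = ceil(12/2.0) = ceil(6.0000) = 6; reading at tick 6 = 0 + 2.0*6 = 12.0000
clock 3: start=6, rate=1.25, needs 12-6 = 6; ticks = ceil(6/1.25) = ceil(4.8000) = 5; reading at tick 5 = 6 + 1.25*5 = 12.2500
Minimum tick count = 5; winners = [3]; smallest index = 3

Answer: 3 5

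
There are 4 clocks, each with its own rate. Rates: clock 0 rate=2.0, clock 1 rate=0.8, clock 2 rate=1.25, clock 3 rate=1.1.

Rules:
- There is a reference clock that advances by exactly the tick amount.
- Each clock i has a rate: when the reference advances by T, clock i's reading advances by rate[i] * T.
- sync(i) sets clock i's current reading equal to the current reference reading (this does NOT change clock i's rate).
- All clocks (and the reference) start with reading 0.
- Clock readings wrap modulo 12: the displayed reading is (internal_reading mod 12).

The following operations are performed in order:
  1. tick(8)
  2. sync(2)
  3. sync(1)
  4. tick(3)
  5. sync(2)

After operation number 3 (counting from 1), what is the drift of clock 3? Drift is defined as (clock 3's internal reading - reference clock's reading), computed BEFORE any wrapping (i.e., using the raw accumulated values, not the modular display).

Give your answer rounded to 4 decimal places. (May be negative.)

After op 1 tick(8): ref=8.0000 raw=[16.0000 6.4000 10.0000 8.8000]
After op 2 sync(2): ref=8.0000 raw=[16.0000 6.4000 8.0000 8.8000]
After op 3 sync(1): ref=8.0000 raw=[16.0000 8.0000 8.0000 8.8000]
Drift of clock 3 after op 3: 8.8000 - 8.0000 = 0.8000

Answer: 0.8000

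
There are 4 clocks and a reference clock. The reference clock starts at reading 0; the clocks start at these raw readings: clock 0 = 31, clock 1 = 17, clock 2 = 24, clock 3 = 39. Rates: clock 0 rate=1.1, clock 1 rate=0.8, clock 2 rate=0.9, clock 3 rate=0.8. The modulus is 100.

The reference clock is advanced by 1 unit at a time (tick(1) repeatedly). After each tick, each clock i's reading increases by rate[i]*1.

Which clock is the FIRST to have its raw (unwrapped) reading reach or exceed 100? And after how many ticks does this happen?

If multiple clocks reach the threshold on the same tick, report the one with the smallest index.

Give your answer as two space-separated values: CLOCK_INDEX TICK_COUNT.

clock 0: start=31, rate=1.1, needs 100-31 = 69; ticks = ceil(69/1.1) = ceil(62.7273) = 63; reading at tick 63 = 31 + 1.1*63 = 100.3000
clock 1: start=17, rate=0.8, needs 100-17 = 83; ticks = ceil(83/0.8) = ceil(103.7500) = 104; reading at tick 104 = 17 + 0.8*104 = 100.2000
clock 2: start=24, rate=0.9, needs 100-24 = 76; ticks = ceil(76/0.9) = ceil(84.4444) = 85; reading at tick 85 = 24 + 0.9*85 = 100.5000
clock 3: start=39, rate=0.8, needs 100-39 = 61; ticks = ceil(61/0.8) = ceil(76.2500) = 77; reading at tick 77 = 39 + 0.8*77 = 100.6000
Minimum tick count = 63; winners = [0]; smallest index = 0

Answer: 0 63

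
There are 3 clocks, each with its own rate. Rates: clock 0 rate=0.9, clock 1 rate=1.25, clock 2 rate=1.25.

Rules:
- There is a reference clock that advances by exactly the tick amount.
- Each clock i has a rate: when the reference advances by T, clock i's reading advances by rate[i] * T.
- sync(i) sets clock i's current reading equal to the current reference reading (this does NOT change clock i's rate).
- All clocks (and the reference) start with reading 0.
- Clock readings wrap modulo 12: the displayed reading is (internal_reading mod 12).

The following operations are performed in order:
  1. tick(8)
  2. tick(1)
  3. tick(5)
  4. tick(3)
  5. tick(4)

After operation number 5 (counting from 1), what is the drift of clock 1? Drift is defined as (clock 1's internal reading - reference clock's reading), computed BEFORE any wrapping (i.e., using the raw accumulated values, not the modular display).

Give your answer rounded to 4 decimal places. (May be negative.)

Answer: 5.2500

Derivation:
After op 1 tick(8): ref=8.0000 raw=[7.2000 10.0000 10.0000]
After op 2 tick(1): ref=9.0000 raw=[8.1000 11.2500 11.2500]
After op 3 tick(5): ref=14.0000 raw=[12.6000 17.5000 17.5000]
After op 4 tick(3): ref=17.0000 raw=[15.3000 21.2500 21.2500]
After op 5 tick(4): ref=21.0000 raw=[18.9000 26.2500 26.2500]
Drift of clock 1 after op 5: 26.2500 - 21.0000 = 5.2500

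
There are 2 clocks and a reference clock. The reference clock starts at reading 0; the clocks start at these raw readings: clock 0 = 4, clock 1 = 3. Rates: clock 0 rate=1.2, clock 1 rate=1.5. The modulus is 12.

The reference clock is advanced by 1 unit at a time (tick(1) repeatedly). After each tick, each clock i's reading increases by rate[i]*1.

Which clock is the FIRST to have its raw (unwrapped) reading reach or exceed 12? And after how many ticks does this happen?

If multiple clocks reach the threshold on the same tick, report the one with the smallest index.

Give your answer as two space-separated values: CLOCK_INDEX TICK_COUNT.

Answer: 1 6

Derivation:
clock 0: start=4, rate=1.2, needs 12-4 = 8; ticks = ceil(8/1.2) = ceil(6.6667) = 7; reading at tick 7 = 4 + 1.2*7 = 12.4000
clock 1: start=3, rate=1.5, needs 12-3 = 9; ticks = ceil(9/1.5) = ceil(6.0000) = 6; reading at tick 6 = 3 + 1.5*6 = 12.0000
Minimum tick count = 6; winners = [1]; smallest index = 1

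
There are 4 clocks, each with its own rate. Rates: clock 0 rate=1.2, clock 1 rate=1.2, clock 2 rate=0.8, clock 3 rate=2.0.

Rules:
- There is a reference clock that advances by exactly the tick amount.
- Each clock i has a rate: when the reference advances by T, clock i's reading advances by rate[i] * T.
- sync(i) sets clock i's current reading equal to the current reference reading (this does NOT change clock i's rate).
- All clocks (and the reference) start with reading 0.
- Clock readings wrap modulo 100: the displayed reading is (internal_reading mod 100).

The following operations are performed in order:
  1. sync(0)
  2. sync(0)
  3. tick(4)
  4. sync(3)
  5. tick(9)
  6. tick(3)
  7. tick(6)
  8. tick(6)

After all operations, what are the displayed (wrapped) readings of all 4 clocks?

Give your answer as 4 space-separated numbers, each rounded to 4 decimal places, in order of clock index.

After op 1 sync(0): ref=0.0000 raw=[0.0000 0.0000 0.0000 0.0000]
After op 2 sync(0): ref=0.0000 raw=[0.0000 0.0000 0.0000 0.0000]
After op 3 tick(4): ref=4.0000 raw=[4.8000 4.8000 3.2000 8.0000]
After op 4 sync(3): ref=4.0000 raw=[4.8000 4.8000 3.2000 4.0000]
After op 5 tick(9): ref=13.0000 raw=[15.6000 15.6000 10.4000 22.0000]
After op 6 tick(3): ref=16.0000 raw=[19.2000 19.2000 12.8000 28.0000]
After op 7 tick(6): ref=22.0000 raw=[26.4000 26.4000 17.6000 40.0000]
After op 8 tick(6): ref=28.0000 raw=[33.6000 33.6000 22.4000 52.0000]
Wrap final raw readings (mod 100): 33.6000 mod 100 = 33.6000; 33.6000 mod 100 = 33.6000; 22.4000 mod 100 = 22.4000; 52.0000 mod 100 = 52.0000

Answer: 33.6000 33.6000 22.4000 52.0000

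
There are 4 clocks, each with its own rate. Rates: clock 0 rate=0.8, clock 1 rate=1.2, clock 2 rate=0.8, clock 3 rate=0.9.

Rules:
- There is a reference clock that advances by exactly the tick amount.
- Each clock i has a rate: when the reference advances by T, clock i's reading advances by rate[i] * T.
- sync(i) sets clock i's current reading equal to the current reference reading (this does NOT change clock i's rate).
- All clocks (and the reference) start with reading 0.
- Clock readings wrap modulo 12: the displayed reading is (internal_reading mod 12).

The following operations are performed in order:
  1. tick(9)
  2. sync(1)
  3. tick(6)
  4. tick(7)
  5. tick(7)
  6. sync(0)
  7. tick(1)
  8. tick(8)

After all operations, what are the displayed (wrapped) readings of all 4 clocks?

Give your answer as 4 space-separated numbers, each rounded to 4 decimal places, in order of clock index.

After op 1 tick(9): ref=9.0000 raw=[7.2000 10.8000 7.2000 8.1000]
After op 2 sync(1): ref=9.0000 raw=[7.2000 9.0000 7.2000 8.1000]
After op 3 tick(6): ref=15.0000 raw=[12.0000 16.2000 12.0000 13.5000]
After op 4 tick(7): ref=22.0000 raw=[17.6000 24.6000 17.6000 19.8000]
After op 5 tick(7): ref=29.0000 raw=[23.2000 33.0000 23.2000 26.1000]
After op 6 sync(0): ref=29.0000 raw=[29.0000 33.0000 23.2000 26.1000]
After op 7 tick(1): ref=30.0000 raw=[29.8000 34.2000 24.0000 27.0000]
After op 8 tick(8): ref=38.0000 raw=[36.2000 43.8000 30.4000 34.2000]
Wrap final raw readings (mod 12): 36.2000 mod 12 = 0.2000; 43.8000 mod 12 = 7.8000; 30.4000 mod 12 = 6.4000; 34.2000 mod 12 = 10.2000

Answer: 0.2000 7.8000 6.4000 10.2000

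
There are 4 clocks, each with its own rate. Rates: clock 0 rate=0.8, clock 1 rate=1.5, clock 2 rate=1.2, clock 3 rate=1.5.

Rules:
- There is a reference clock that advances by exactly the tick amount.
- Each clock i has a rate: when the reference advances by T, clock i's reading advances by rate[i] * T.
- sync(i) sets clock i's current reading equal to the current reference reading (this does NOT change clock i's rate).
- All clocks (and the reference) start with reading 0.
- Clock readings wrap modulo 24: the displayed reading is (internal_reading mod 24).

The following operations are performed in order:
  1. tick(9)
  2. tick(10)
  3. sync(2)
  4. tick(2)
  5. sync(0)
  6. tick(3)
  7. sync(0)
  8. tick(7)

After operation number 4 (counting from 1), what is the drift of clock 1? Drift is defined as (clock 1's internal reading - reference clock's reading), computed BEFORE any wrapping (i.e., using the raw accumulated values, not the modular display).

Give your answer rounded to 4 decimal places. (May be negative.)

Answer: 10.5000

Derivation:
After op 1 tick(9): ref=9.0000 raw=[7.2000 13.5000 10.8000 13.5000]
After op 2 tick(10): ref=19.0000 raw=[15.2000 28.5000 22.8000 28.5000]
After op 3 sync(2): ref=19.0000 raw=[15.2000 28.5000 19.0000 28.5000]
After op 4 tick(2): ref=21.0000 raw=[16.8000 31.5000 21.4000 31.5000]
Drift of clock 1 after op 4: 31.5000 - 21.0000 = 10.5000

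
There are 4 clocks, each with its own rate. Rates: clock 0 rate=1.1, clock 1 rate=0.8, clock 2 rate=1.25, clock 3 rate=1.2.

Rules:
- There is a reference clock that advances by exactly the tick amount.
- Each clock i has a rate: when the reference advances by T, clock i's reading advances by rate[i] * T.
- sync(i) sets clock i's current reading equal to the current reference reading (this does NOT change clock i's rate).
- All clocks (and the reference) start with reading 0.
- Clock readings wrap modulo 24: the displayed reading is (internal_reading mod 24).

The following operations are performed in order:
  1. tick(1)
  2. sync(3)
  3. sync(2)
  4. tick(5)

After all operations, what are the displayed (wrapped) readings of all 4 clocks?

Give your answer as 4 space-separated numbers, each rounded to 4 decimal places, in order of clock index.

After op 1 tick(1): ref=1.0000 raw=[1.1000 0.8000 1.2500 1.2000]
After op 2 sync(3): ref=1.0000 raw=[1.1000 0.8000 1.2500 1.0000]
After op 3 sync(2): ref=1.0000 raw=[1.1000 0.8000 1.0000 1.0000]
After op 4 tick(5): ref=6.0000 raw=[6.6000 4.8000 7.2500 7.0000]
Wrap final raw readings (mod 24): 6.6000 mod 24 = 6.6000; 4.8000 mod 24 = 4.8000; 7.2500 mod 24 = 7.2500; 7.0000 mod 24 = 7.0000

Answer: 6.6000 4.8000 7.2500 7.0000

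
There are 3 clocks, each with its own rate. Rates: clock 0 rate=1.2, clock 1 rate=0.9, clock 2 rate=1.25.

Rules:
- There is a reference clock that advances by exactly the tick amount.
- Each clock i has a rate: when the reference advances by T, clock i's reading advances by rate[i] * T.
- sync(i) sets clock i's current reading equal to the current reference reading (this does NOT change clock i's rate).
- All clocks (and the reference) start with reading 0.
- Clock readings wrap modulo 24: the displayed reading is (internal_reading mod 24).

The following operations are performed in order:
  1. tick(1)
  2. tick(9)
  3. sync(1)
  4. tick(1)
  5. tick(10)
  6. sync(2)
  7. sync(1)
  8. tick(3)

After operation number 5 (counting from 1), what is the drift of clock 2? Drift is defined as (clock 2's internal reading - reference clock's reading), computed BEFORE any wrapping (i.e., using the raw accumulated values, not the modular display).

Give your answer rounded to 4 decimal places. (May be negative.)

After op 1 tick(1): ref=1.0000 raw=[1.2000 0.9000 1.2500]
After op 2 tick(9): ref=10.0000 raw=[12.0000 9.0000 12.5000]
After op 3 sync(1): ref=10.0000 raw=[12.0000 10.0000 12.5000]
After op 4 tick(1): ref=11.0000 raw=[13.2000 10.9000 13.7500]
After op 5 tick(10): ref=21.0000 raw=[25.2000 19.9000 26.2500]
Drift of clock 2 after op 5: 26.2500 - 21.0000 = 5.2500

Answer: 5.2500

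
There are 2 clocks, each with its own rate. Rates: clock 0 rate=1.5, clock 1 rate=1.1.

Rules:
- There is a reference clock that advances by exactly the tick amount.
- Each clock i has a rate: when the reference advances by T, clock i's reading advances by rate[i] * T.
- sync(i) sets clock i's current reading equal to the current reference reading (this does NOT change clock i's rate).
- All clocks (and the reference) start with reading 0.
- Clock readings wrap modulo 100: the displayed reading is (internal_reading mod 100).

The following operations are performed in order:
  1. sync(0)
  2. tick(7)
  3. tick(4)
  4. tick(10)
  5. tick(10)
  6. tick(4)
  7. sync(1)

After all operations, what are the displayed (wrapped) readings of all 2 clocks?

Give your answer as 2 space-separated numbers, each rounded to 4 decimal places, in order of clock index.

After op 1 sync(0): ref=0.0000 raw=[0.0000 0.0000]
After op 2 tick(7): ref=7.0000 raw=[10.5000 7.7000]
After op 3 tick(4): ref=11.0000 raw=[16.5000 12.1000]
After op 4 tick(10): ref=21.0000 raw=[31.5000 23.1000]
After op 5 tick(10): ref=31.0000 raw=[46.5000 34.1000]
After op 6 tick(4): ref=35.0000 raw=[52.5000 38.5000]
After op 7 sync(1): ref=35.0000 raw=[52.5000 35.0000]
Wrap final raw readings (mod 100): 52.5000 mod 100 = 52.5000; 35.0000 mod 100 = 35.0000

Answer: 52.5000 35.0000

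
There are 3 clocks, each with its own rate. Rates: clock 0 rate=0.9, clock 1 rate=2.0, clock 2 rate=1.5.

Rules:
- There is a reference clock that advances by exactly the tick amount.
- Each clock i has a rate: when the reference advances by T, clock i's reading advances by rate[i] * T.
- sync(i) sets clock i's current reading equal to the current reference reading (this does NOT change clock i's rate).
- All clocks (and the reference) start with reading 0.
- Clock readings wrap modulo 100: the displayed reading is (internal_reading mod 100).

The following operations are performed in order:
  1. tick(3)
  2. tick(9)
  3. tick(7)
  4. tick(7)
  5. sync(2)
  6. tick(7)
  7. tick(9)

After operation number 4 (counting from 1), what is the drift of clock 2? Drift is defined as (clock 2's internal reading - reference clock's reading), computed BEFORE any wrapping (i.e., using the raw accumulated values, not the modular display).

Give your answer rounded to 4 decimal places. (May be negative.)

Answer: 13.0000

Derivation:
After op 1 tick(3): ref=3.0000 raw=[2.7000 6.0000 4.5000]
After op 2 tick(9): ref=12.0000 raw=[10.8000 24.0000 18.0000]
After op 3 tick(7): ref=19.0000 raw=[17.1000 38.0000 28.5000]
After op 4 tick(7): ref=26.0000 raw=[23.4000 52.0000 39.0000]
Drift of clock 2 after op 4: 39.0000 - 26.0000 = 13.0000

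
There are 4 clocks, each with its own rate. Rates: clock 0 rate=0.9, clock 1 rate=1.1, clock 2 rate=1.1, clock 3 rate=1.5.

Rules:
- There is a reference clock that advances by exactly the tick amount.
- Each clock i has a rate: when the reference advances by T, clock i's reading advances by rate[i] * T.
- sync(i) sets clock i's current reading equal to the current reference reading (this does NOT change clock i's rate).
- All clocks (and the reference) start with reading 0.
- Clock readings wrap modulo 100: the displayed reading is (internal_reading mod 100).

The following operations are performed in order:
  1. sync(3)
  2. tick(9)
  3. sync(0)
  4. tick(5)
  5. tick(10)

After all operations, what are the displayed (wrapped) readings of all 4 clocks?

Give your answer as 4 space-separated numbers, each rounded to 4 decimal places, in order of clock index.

After op 1 sync(3): ref=0.0000 raw=[0.0000 0.0000 0.0000 0.0000]
After op 2 tick(9): ref=9.0000 raw=[8.1000 9.9000 9.9000 13.5000]
After op 3 sync(0): ref=9.0000 raw=[9.0000 9.9000 9.9000 13.5000]
After op 4 tick(5): ref=14.0000 raw=[13.5000 15.4000 15.4000 21.0000]
After op 5 tick(10): ref=24.0000 raw=[22.5000 26.4000 26.4000 36.0000]
Wrap final raw readings (mod 100): 22.5000 mod 100 = 22.5000; 26.4000 mod 100 = 26.4000; 26.4000 mod 100 = 26.4000; 36.0000 mod 100 = 36.0000

Answer: 22.5000 26.4000 26.4000 36.0000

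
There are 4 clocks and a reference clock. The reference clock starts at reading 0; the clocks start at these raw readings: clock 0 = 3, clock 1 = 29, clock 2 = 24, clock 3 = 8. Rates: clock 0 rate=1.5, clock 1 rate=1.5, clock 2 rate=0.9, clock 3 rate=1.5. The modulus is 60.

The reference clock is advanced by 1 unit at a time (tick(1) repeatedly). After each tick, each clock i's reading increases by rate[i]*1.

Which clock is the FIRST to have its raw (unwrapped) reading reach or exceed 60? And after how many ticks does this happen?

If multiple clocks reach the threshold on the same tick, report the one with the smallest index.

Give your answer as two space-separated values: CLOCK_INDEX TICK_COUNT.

clock 0: start=3, rate=1.5, needs 60-3 = 57; ticks = ceil(57/1.5) = ceil(38.0000) = 38; reading at tick 38 = 3 + 1.5*38 = 60.0000
clock 1: start=29, rate=1.5, needs 60-29 = 31; ticks = ceil(31/1.5) = ceil(20.6667) = 21; reading at tick 21 = 29 + 1.5*21 = 60.5000
clock 2: start=24, rate=0.9, needs 60-24 = 36; ticks = ceil(36/0.9) = ceil(40.0000) = 40; reading at tick 40 = 24 + 0.9*40 = 60.0000
clock 3: start=8, rate=1.5, needs 60-8 = 52; ticks = ceil(52/1.5) = ceil(34.6667) = 35; reading at tick 35 = 8 + 1.5*35 = 60.5000
Minimum tick count = 21; winners = [1]; smallest index = 1

Answer: 1 21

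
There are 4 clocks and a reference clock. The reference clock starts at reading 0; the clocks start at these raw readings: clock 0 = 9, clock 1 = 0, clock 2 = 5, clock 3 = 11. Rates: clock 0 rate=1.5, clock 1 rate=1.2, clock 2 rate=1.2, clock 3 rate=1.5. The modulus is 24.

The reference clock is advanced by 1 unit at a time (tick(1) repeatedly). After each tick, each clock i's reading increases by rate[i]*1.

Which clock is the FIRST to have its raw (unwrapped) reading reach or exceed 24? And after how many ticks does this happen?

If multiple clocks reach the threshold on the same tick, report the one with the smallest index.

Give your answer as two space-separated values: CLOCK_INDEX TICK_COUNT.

Answer: 3 9

Derivation:
clock 0: start=9, rate=1.5, needs 24-9 = 15; ticks = ceil(15/1.5) = ceil(10.0000) = 10; reading at tick 10 = 9 + 1.5*10 = 24.0000
clock 1: start=0, rate=1.2, needs 24-0 = 24; ticks = ceil(24/1.2) = ceil(20.0000) = 20; reading at tick 20 = 0 + 1.2*20 = 24.0000
clock 2: start=5, rate=1.2, needs 24-5 = 19; ticks = ceil(19/1.2) = ceil(15.8333) = 16; reading at tick 16 = 5 + 1.2*16 = 24.2000
clock 3: start=11, rate=1.5, needs 24-11 = 13; ticks = ceil(13/1.5) = ceil(8.6667) = 9; reading at tick 9 = 11 + 1.5*9 = 24.5000
Minimum tick count = 9; winners = [3]; smallest index = 3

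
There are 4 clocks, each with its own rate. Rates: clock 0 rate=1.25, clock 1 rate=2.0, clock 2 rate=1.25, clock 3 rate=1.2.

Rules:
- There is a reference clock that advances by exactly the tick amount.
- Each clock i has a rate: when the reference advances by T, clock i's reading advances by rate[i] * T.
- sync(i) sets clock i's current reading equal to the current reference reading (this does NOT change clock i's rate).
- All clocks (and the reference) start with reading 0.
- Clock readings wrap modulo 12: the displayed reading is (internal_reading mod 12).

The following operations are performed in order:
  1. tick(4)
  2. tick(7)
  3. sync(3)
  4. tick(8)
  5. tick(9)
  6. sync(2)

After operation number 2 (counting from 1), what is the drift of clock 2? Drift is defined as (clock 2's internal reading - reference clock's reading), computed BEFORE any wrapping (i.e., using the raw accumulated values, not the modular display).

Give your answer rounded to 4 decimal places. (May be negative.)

Answer: 2.7500

Derivation:
After op 1 tick(4): ref=4.0000 raw=[5.0000 8.0000 5.0000 4.8000]
After op 2 tick(7): ref=11.0000 raw=[13.7500 22.0000 13.7500 13.2000]
Drift of clock 2 after op 2: 13.7500 - 11.0000 = 2.7500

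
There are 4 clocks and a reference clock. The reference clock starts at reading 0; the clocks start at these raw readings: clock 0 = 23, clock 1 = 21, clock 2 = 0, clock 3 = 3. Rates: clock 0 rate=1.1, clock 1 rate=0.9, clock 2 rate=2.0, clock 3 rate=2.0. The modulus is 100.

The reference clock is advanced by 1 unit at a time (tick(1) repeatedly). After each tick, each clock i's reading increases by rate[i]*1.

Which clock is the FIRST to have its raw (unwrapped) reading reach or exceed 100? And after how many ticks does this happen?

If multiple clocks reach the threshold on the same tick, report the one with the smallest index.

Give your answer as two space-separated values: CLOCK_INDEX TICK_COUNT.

clock 0: start=23, rate=1.1, needs 100-23 = 77; ticks = ceil(77/1.1) = ceil(70.0000) = 70; reading at tick 70 = 23 + 1.1*70 = 100.0000
clock 1: start=21, rate=0.9, needs 100-21 = 79; ticks = ceil(79/0.9) = ceil(87.7778) = 88; reading at tick 88 = 21 + 0.9*88 = 100.2000
clock 2: start=0, rate=2.0, needs 100-0 = 100; ticks = ceil(100/2.0) = ceil(50.0000) = 50; reading at tick 50 = 0 + 2.0*50 = 100.0000
clock 3: start=3, rate=2.0, needs 100-3 = 97; ticks = ceil(97/2.0) = ceil(48.5000) = 49; reading at tick 49 = 3 + 2.0*49 = 101.0000
Minimum tick count = 49; winners = [3]; smallest index = 3

Answer: 3 49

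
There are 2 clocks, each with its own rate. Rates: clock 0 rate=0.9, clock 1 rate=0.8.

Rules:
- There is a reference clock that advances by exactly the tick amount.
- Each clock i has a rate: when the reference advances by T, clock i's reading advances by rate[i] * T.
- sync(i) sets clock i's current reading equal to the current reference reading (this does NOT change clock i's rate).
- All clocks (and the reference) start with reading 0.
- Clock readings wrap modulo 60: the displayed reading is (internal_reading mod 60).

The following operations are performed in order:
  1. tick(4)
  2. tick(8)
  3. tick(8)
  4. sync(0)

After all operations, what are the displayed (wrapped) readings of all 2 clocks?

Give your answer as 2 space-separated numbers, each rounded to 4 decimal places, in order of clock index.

After op 1 tick(4): ref=4.0000 raw=[3.6000 3.2000]
After op 2 tick(8): ref=12.0000 raw=[10.8000 9.6000]
After op 3 tick(8): ref=20.0000 raw=[18.0000 16.0000]
After op 4 sync(0): ref=20.0000 raw=[20.0000 16.0000]
Wrap final raw readings (mod 60): 20.0000 mod 60 = 20.0000; 16.0000 mod 60 = 16.0000

Answer: 20.0000 16.0000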